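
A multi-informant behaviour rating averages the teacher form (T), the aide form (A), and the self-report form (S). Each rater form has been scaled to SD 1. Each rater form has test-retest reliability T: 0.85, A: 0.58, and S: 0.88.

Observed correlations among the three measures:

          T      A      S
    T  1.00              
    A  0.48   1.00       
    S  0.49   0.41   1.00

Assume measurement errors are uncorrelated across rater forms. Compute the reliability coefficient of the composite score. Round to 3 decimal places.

Var(T+A+S) = 3 + 2·[0.48 + 0.49 + 0.41] = 3 + 2.76 = 5.76.
Under uncorrelated errors the observed covariances equal the true-score covariances, so only the own-variance terms attenuate.
True-score variance = [0.85 + 0.58 + 0.88] + 2.76 = 2.31 + 2.76 = 5.07.
Reliability = 5.07 / 5.76 = 0.880.

0.880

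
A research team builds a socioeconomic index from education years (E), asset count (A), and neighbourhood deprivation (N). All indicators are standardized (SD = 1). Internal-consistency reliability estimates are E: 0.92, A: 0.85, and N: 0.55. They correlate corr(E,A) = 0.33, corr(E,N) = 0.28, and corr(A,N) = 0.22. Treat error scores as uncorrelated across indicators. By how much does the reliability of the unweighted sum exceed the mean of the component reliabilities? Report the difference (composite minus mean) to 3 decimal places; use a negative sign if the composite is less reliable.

Var(sum) = 3 + 1.66 = 4.66; true-score variance = 2.32 + 1.66 = 3.98; composite reliability = 0.8541.
Mean component reliability = 0.7733.
Difference = 0.8541 − 0.7733 = 0.081.

0.081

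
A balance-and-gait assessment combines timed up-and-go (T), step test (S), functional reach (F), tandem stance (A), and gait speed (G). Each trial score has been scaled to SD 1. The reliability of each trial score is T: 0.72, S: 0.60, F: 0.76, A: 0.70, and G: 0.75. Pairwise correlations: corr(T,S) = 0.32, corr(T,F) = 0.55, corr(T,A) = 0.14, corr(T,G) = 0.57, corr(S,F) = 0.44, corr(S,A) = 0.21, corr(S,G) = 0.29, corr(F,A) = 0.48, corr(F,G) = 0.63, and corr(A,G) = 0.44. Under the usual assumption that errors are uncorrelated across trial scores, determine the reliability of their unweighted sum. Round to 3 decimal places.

0.888

Var(T+S+F+A+G) = 5 + 2·[0.32 + 0.55 + 0.14 + 0.57 + 0.44 + 0.21 + 0.29 + 0.48 + 0.63 + 0.44] = 5 + 8.14 = 13.14.
Under uncorrelated errors the observed covariances equal the true-score covariances, so only the own-variance terms attenuate.
True-score variance = [0.72 + 0.60 + 0.76 + 0.70 + 0.75] + 8.14 = 3.53 + 8.14 = 11.67.
Reliability = 11.67 / 13.14 = 0.888.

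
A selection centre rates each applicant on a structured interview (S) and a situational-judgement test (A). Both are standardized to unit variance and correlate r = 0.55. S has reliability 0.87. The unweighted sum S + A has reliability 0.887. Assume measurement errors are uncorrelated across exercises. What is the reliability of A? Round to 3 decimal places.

0.780

Var(S+A) = 2 + 2·0.55 = 3.100.
True-score variance = ρ_S + ρ_A + 2·0.55, so 0.887 = (0.87 + ρ_A + 1.10) / 3.100.
ρ_A = 0.887·3.100 − 0.87 − 1.10 = 0.780.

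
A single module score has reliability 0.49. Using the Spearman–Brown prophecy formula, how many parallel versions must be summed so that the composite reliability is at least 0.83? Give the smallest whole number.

6

k ≥ ρ*(1−ρ₁)/(ρ₁(1−ρ*)) = 0.83·0.51 / (0.49·0.17) = 5.082.
Smallest integer k = 6.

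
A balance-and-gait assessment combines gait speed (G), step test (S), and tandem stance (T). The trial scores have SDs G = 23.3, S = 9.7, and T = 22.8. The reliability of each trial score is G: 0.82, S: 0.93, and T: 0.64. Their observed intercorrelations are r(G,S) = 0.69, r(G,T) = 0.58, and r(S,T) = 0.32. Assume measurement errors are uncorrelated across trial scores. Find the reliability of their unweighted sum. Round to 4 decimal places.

0.8691

Var(G+S+T) = 23.3² + 9.7² + 22.8² + 2·[23.3·9.7·0.69 + 23.3·22.8·0.58 + 9.7·22.8·0.32] = 1156.82 + 1069.67 = 2226.49.
Under uncorrelated errors the observed covariances equal the true-score covariances, so only the own-variance terms attenuate.
True-score variance = [23.3²·0.82 + 9.7²·0.93 + 22.8²·0.64] + 1069.67 = 865.371 + 1069.67 = 1935.05.
Reliability = 1935.05 / 2226.49 = 0.8691.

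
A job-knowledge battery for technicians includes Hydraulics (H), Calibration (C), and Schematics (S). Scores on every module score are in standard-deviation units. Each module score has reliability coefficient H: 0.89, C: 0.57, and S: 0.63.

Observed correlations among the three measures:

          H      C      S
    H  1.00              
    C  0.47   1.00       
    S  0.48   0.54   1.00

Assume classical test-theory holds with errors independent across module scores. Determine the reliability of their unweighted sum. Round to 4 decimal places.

0.8478

Var(H+C+S) = 3 + 2·[0.47 + 0.48 + 0.54] = 3 + 2.98 = 5.98.
With uncorrelated errors the cross-covariances are all true-score covariance, so they carry over unchanged; only the diagonal terms shrink to ρᵢσᵢ².
True-score variance = [0.89 + 0.57 + 0.63] + 2.98 = 2.09 + 2.98 = 5.07.
Reliability = 5.07 / 5.98 = 0.8478.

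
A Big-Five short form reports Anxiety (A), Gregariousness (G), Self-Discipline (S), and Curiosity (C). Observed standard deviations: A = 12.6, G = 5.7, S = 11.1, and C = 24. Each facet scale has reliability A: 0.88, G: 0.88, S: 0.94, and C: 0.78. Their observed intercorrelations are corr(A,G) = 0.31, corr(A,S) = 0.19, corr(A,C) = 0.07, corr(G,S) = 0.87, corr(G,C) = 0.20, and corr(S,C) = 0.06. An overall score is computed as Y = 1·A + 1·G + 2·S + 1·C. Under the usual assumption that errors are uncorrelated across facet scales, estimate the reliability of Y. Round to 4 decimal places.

Var(Y) = 12.6² + 5.7² + 2²·11.1² + 24² + 2·[12.6·5.7·0.31 + 2·12.6·11.1·0.19 + 12.6·24·0.07 + 2·5.7·11.1·0.87 + 5.7·24·0.20 + 2·11.1·24·0.06] = 1260.09 + 531.994 = 1792.08.
Under uncorrelated errors the observed covariances equal the true-score covariances, so only the own-variance terms attenuate.
True-score variance = [12.6²·0.88 + 5.7²·0.88 + 2²·11.1²·0.94 + 24²·0.78] + 531.994 = 1080.85 + 531.994 = 1612.84.
Reliability = 1612.84 / 1792.08 = 0.9000.

0.9000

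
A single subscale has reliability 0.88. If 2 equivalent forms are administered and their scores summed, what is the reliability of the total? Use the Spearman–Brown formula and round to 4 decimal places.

ρ_k = kρ / (1 + (k−1)ρ) = 2·0.88 / (1 + 1·0.88) = 1.760 / 1.880 = 0.9362.

0.9362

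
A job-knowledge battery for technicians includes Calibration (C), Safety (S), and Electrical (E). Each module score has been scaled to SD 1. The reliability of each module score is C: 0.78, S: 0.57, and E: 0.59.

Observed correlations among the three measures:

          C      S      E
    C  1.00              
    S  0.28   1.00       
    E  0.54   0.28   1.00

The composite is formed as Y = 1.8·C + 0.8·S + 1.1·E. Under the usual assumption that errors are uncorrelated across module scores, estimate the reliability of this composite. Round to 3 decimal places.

Var(Y) = 1.8² + 0.8² + 1.1² + 2·[1.44·0.28 + 1.98·0.54 + 0.88·0.28] = 5.09 + 3.4376 = 8.5276.
Because errors are independent across components, Cov(Tᵢ,Tⱼ) = Cov(Xᵢ,Xⱼ); the off-diagonal part of the true-score variance is the same as above.
True-score variance = [1.8²·0.78 + 0.8²·0.57 + 1.1²·0.59] + 3.4376 = 3.6059 + 3.4376 = 7.0435.
Reliability = 7.0435 / 8.5276 = 0.826.

0.826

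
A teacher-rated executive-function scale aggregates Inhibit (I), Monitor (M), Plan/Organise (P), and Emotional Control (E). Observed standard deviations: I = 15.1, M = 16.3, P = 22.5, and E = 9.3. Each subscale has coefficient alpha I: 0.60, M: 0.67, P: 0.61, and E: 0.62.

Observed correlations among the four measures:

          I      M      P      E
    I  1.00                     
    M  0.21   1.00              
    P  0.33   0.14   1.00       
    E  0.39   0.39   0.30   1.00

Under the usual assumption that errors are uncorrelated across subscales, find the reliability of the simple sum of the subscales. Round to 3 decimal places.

0.781

Var(I+M+P+E) = 15.1² + 16.3² + 22.5² + 9.3² + 2·[15.1·16.3·0.21 + 15.1·22.5·0.33 + 15.1·9.3·0.39 + 16.3·22.5·0.14 + 16.3·9.3·0.39 + 22.5·9.3·0.30] = 1086.44 + 783.625 = 1870.07.
Because errors are independent across components, Cov(Tᵢ,Tⱼ) = Cov(Xᵢ,Xⱼ); the off-diagonal part of the true-score variance is the same as above.
True-score variance = [15.1²·0.60 + 16.3²·0.67 + 22.5²·0.61 + 9.3²·0.62] + 783.625 = 677.255 + 783.625 = 1460.88.
Reliability = 1460.88 / 1870.07 = 0.781.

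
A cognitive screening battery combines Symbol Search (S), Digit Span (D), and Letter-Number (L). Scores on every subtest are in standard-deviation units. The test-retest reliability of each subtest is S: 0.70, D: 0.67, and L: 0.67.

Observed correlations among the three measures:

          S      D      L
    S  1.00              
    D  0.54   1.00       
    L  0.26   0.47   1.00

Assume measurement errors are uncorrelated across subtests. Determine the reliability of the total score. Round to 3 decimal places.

0.827

Var(S+D+L) = 3 + 2·[0.54 + 0.26 + 0.47] = 3 + 2.54 = 5.54.
Because errors are independent across components, Cov(Tᵢ,Tⱼ) = Cov(Xᵢ,Xⱼ); the off-diagonal part of the true-score variance is the same as above.
True-score variance = [0.70 + 0.67 + 0.67] + 2.54 = 2.04 + 2.54 = 4.58.
Reliability = 4.58 / 5.54 = 0.827.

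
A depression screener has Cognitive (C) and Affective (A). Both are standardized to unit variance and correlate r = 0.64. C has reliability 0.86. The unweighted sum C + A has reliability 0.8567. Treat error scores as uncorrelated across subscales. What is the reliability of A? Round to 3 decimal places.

Var(C+A) = 2 + 2·0.64 = 3.280.
True-score variance = ρ_C + ρ_A + 2·0.64, so 0.8567 = (0.86 + ρ_A + 1.28) / 3.280.
ρ_A = 0.8567·3.280 − 0.86 − 1.28 = 0.670.

0.670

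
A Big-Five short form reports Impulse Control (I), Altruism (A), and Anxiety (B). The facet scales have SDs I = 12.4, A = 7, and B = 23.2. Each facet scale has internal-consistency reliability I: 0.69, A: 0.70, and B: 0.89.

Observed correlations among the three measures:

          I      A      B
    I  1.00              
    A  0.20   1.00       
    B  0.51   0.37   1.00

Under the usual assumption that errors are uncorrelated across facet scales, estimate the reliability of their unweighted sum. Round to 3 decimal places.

Var(I+A+B) = 12.4² + 7² + 23.2² + 2·[12.4·7·0.20 + 12.4·23.2·0.51 + 7·23.2·0.37] = 741 + 448.33 = 1189.33.
Because errors are independent across components, Cov(Tᵢ,Tⱼ) = Cov(Xᵢ,Xⱼ); the off-diagonal part of the true-score variance is the same as above.
True-score variance = [12.4²·0.69 + 7²·0.70 + 23.2²·0.89] + 448.33 = 619.428 + 448.33 = 1067.76.
Reliability = 1067.76 / 1189.33 = 0.898.

0.898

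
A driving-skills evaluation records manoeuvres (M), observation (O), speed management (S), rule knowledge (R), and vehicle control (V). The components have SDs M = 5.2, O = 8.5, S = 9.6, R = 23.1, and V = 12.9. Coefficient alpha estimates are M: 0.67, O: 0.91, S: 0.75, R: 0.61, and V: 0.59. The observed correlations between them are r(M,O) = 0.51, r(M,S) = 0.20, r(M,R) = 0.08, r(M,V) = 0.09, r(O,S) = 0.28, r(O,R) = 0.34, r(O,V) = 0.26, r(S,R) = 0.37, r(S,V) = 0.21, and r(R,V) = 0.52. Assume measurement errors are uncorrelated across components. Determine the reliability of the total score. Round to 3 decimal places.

Var(M+O+S+R+V) = 5.2² + 8.5² + 9.6² + 23.1² + 12.9² + 2·[5.2·8.5·0.51 + 5.2·9.6·0.20 + 5.2·23.1·0.08 + 5.2·12.9·0.09 + 8.5·9.6·0.28 + 8.5·23.1·0.34 + 8.5·12.9·0.26 + 9.6·23.1·0.37 + 9.6·12.9·0.21 + 23.1·12.9·0.52] = 891.47 + 858.602 = 1750.07.
Because errors are independent across components, Cov(Tᵢ,Tⱼ) = Cov(Xᵢ,Xⱼ); the off-diagonal part of the true-score variance is the same as above.
True-score variance = [5.2²·0.67 + 8.5²·0.91 + 9.6²·0.75 + 23.1²·0.61 + 12.9²·0.59] + 858.602 = 576.668 + 858.602 = 1435.27.
Reliability = 1435.27 / 1750.07 = 0.820.

0.820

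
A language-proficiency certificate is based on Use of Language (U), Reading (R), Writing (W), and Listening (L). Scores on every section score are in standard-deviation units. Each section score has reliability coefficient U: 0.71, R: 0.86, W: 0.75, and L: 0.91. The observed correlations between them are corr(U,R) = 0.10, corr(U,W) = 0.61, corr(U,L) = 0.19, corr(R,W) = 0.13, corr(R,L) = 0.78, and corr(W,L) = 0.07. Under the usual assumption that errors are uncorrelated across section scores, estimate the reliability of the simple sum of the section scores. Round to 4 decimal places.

0.9008

Var(U+R+W+L) = 4 + 2·[0.10 + 0.61 + 0.19 + 0.13 + 0.78 + 0.07] = 4 + 3.76 = 7.76.
Under uncorrelated errors the observed covariances equal the true-score covariances, so only the own-variance terms attenuate.
True-score variance = [0.71 + 0.86 + 0.75 + 0.91] + 3.76 = 3.23 + 3.76 = 6.99.
Reliability = 6.99 / 7.76 = 0.9008.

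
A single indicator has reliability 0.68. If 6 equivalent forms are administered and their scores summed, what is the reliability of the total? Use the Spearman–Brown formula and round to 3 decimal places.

ρ_k = kρ / (1 + (k−1)ρ) = 6·0.68 / (1 + 5·0.68) = 4.080 / 4.400 = 0.927.

0.927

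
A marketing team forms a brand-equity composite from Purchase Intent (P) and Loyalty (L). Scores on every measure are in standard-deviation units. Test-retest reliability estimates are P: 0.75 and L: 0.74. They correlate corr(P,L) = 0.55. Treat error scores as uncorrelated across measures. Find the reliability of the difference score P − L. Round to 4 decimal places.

Var(P−L) = 1 + 1 − 2·0.55 = 2 − 1.1 = 0.9.
Under uncorrelated errors the observed covariances equal the true-score covariances, so only the own-variance terms attenuate.
True-score variance = [0.75 + 0.74] − 1.1 = 1.49 − 1.1 = 0.39.
Reliability = 0.39 / 0.9 = 0.4333.

0.4333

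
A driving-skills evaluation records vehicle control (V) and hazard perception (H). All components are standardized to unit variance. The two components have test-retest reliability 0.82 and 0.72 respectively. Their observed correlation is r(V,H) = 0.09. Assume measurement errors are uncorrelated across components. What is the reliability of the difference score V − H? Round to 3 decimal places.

Var(V−H) = 1 + 1 − 2·0.09 = 2 − 0.18 = 1.82.
Because errors are independent across components, Cov(Tᵢ,Tⱼ) = Cov(Xᵢ,Xⱼ); the off-diagonal part of the true-score variance is the same as above.
True-score variance = [0.82 + 0.72] − 0.18 = 1.54 − 0.18 = 1.36.
Reliability = 1.36 / 1.82 = 0.747.

0.747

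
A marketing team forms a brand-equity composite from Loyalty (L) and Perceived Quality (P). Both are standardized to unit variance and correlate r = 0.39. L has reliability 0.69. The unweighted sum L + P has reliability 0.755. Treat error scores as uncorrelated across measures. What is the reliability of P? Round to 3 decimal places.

0.629

Var(L+P) = 2 + 2·0.39 = 2.780.
True-score variance = ρ_L + ρ_P + 2·0.39, so 0.755 = (0.69 + ρ_P + 0.78) / 2.780.
ρ_P = 0.755·2.780 − 0.69 − 0.78 = 0.629.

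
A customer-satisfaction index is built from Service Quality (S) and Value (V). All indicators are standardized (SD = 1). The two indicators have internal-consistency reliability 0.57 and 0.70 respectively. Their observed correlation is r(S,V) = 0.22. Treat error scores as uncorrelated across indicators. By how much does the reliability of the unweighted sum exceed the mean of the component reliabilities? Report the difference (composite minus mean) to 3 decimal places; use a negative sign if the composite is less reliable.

0.066

Var(sum) = 2 + 0.44 = 2.44; true-score variance = 1.27 + 0.44 = 1.71; composite reliability = 0.7008.
Mean component reliability = 0.6350.
Difference = 0.7008 − 0.6350 = 0.066.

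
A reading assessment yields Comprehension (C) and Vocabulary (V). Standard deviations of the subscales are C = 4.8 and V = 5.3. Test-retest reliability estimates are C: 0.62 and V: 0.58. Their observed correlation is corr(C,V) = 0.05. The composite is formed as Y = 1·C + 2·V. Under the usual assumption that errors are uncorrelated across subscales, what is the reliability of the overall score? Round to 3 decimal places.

Var(Y) = 4.8² + 2²·5.3² + 2·[2·4.8·5.3·0.05] = 135.4 + 5.088 = 140.488.
Because errors are independent across components, Cov(Tᵢ,Tⱼ) = Cov(Xᵢ,Xⱼ); the off-diagonal part of the true-score variance is the same as above.
True-score variance = [4.8²·0.62 + 2²·5.3²·0.58] + 5.088 = 79.4536 + 5.088 = 84.5416.
Reliability = 84.5416 / 140.488 = 0.602.

0.602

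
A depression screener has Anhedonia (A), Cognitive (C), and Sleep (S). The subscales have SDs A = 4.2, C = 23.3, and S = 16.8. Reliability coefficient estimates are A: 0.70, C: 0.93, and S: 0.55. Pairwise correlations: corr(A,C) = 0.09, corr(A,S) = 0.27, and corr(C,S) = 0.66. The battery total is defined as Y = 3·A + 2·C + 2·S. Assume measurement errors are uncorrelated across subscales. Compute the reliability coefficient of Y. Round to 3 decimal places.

Var(Y) = 3²·4.2² + 2²·23.3² + 2²·16.8² + 2·[6·4.2·23.3·0.09 + 6·4.2·16.8·0.27 + 4·23.3·16.8·0.66] = 3459.28 + 2401.11 = 5860.39.
With uncorrelated errors the cross-covariances are all true-score covariance, so they carry over unchanged; only the diagonal terms shrink to ρᵢσᵢ².
True-score variance = [3²·4.2²·0.70 + 2²·23.3²·0.93 + 2²·16.8²·0.55] + 2401.11 = 2751.61 + 2401.11 = 5152.72.
Reliability = 5152.72 / 5860.39 = 0.879.

0.879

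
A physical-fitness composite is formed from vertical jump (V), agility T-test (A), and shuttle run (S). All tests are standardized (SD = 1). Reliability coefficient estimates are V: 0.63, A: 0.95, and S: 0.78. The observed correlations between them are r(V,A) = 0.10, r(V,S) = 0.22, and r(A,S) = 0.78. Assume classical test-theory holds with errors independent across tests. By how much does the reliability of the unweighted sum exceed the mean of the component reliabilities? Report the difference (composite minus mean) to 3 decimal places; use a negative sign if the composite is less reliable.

0.090

Var(sum) = 3 + 2.2 = 5.2; true-score variance = 2.36 + 2.2 = 4.56; composite reliability = 0.8769.
Mean component reliability = 0.7867.
Difference = 0.8769 − 0.7867 = 0.090.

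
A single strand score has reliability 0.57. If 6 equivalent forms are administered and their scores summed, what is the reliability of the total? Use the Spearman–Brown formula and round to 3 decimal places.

ρ_k = kρ / (1 + (k−1)ρ) = 6·0.57 / (1 + 5·0.57) = 3.420 / 3.850 = 0.888.

0.888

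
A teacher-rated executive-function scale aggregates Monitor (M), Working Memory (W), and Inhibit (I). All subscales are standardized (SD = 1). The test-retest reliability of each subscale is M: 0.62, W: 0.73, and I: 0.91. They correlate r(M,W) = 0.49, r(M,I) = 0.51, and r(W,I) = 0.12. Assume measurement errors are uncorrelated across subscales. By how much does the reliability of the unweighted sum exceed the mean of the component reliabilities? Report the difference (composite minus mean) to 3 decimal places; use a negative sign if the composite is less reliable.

Var(sum) = 3 + 2.24 = 5.24; true-score variance = 2.26 + 2.24 = 4.5; composite reliability = 0.8588.
Mean component reliability = 0.7533.
Difference = 0.8588 − 0.7533 = 0.105.

0.105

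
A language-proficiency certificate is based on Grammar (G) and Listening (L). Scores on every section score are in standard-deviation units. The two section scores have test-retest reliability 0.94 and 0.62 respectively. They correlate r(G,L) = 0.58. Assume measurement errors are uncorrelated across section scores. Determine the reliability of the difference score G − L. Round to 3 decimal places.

Var(G−L) = 1 + 1 − 2·0.58 = 2 − 1.16 = 0.84.
With uncorrelated errors the cross-covariances are all true-score covariance, so they carry over unchanged; only the diagonal terms shrink to ρᵢσᵢ².
True-score variance = [0.94 + 0.62] − 1.16 = 1.56 − 1.16 = 0.4.
Reliability = 0.4 / 0.84 = 0.476.

0.476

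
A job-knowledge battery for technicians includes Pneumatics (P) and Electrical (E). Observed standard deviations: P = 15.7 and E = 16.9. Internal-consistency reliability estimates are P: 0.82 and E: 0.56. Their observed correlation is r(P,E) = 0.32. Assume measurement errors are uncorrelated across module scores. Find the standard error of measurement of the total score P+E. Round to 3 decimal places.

13.040

Var(total) = 532.1 + 169.811 = 701.911.
True-score variance = 362.063 + 169.811 = 531.875, so reliability = 0.7578.
Error variance = 701.911 − 531.875 = 170.037; SEM = √170.037 = 13.040.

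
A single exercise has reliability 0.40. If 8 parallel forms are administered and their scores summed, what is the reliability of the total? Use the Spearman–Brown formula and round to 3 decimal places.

ρ_k = kρ / (1 + (k−1)ρ) = 8·0.40 / (1 + 7·0.40) = 3.200 / 3.800 = 0.842.

0.842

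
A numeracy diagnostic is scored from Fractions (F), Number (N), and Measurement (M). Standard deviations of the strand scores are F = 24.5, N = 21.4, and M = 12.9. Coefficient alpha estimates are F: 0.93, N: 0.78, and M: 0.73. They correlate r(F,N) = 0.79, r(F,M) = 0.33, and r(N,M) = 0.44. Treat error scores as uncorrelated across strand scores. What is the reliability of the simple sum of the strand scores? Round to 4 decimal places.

0.9251

Var(F+N+M) = 24.5² + 21.4² + 12.9² + 2·[24.5·21.4·0.79 + 24.5·12.9·0.33 + 21.4·12.9·0.44] = 1224.62 + 1279.92 = 2504.54.
Because errors are independent across components, Cov(Tᵢ,Tⱼ) = Cov(Xᵢ,Xⱼ); the off-diagonal part of the true-score variance is the same as above.
True-score variance = [24.5²·0.93 + 21.4²·0.78 + 12.9²·0.73] + 1279.92 = 1036.92 + 1279.92 = 2316.84.
Reliability = 2316.84 / 2504.54 = 0.9251.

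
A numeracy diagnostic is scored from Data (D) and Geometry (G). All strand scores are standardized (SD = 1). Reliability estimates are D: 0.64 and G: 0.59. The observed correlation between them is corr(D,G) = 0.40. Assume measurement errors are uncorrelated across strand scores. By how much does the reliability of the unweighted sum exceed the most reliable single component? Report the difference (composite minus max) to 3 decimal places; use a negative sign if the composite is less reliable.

Var(sum) = 2 + 0.8 = 2.8; true-score variance = 1.23 + 0.8 = 2.03; composite reliability = 0.7250.
Max component reliability = 0.6400.
Difference = 0.7250 − 0.6400 = 0.085.

0.085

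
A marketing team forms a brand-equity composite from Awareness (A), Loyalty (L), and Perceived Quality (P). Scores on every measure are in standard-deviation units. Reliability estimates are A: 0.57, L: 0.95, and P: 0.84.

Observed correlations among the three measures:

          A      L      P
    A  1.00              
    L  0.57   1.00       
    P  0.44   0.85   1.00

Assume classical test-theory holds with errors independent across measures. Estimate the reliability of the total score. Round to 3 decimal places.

Var(A+L+P) = 3 + 2·[0.57 + 0.44 + 0.85] = 3 + 3.72 = 6.72.
Because errors are independent across components, Cov(Tᵢ,Tⱼ) = Cov(Xᵢ,Xⱼ); the off-diagonal part of the true-score variance is the same as above.
True-score variance = [0.57 + 0.95 + 0.84] + 3.72 = 2.36 + 3.72 = 6.08.
Reliability = 6.08 / 6.72 = 0.905.

0.905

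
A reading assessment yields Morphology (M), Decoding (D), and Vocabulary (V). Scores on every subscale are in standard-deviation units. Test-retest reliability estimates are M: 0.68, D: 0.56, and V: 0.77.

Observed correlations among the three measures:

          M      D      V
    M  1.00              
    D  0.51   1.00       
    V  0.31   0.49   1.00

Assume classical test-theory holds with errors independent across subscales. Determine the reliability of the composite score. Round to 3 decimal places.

0.824

Var(M+D+V) = 3 + 2·[0.51 + 0.31 + 0.49] = 3 + 2.62 = 5.62.
Because errors are independent across components, Cov(Tᵢ,Tⱼ) = Cov(Xᵢ,Xⱼ); the off-diagonal part of the true-score variance is the same as above.
True-score variance = [0.68 + 0.56 + 0.77] + 2.62 = 2.01 + 2.62 = 4.63.
Reliability = 4.63 / 5.62 = 0.824.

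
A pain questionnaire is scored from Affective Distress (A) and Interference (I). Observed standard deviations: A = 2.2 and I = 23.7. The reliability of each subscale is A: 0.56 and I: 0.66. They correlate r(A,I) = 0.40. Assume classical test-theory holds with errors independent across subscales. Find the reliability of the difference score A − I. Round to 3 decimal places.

Var(A−I) = 2.2² + 23.7² − 2·2.2·23.7·0.40 = 566.53 − 41.712 = 524.818.
Under uncorrelated errors the observed covariances equal the true-score covariances, so only the own-variance terms attenuate.
True-score variance = [2.2²·0.56 + 23.7²·0.66] − 41.712 = 373.426 − 41.712 = 331.714.
Reliability = 331.714 / 524.818 = 0.632.

0.632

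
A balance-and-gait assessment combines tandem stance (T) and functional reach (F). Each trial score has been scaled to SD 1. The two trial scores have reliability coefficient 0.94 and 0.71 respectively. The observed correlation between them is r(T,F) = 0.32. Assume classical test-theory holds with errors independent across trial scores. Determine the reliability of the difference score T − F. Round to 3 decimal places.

0.743

Var(T−F) = 1 + 1 − 2·0.32 = 2 − 0.64 = 1.36.
With uncorrelated errors the cross-covariances are all true-score covariance, so they carry over unchanged; only the diagonal terms shrink to ρᵢσᵢ².
True-score variance = [0.94 + 0.71] − 0.64 = 1.65 − 0.64 = 1.01.
Reliability = 1.01 / 1.36 = 0.743.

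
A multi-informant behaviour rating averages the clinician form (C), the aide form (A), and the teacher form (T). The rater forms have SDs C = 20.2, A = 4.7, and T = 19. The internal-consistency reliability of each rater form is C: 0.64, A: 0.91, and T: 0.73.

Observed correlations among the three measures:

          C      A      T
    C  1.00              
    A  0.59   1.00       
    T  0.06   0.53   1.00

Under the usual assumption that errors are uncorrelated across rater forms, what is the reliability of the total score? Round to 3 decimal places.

Var(C+A+T) = 20.2² + 4.7² + 19² + 2·[20.2·4.7·0.59 + 20.2·19·0.06 + 4.7·19·0.53] = 791.13 + 252.743 = 1043.87.
Because errors are independent across components, Cov(Tᵢ,Tⱼ) = Cov(Xᵢ,Xⱼ); the off-diagonal part of the true-score variance is the same as above.
True-score variance = [20.2²·0.64 + 4.7²·0.91 + 19²·0.73] + 252.743 = 544.778 + 252.743 = 797.521.
Reliability = 797.521 / 1043.87 = 0.764.

0.764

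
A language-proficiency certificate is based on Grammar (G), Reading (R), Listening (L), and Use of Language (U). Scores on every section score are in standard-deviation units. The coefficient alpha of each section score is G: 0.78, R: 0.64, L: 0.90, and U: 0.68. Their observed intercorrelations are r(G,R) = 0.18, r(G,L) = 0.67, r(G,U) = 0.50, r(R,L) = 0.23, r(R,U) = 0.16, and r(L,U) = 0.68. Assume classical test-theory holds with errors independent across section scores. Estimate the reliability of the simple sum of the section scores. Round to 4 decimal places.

0.8869

Var(G+R+L+U) = 4 + 2·[0.18 + 0.67 + 0.50 + 0.23 + 0.16 + 0.68] = 4 + 4.84 = 8.84.
Because errors are independent across components, Cov(Tᵢ,Tⱼ) = Cov(Xᵢ,Xⱼ); the off-diagonal part of the true-score variance is the same as above.
True-score variance = [0.78 + 0.64 + 0.90 + 0.68] + 4.84 = 3 + 4.84 = 7.84.
Reliability = 7.84 / 8.84 = 0.8869.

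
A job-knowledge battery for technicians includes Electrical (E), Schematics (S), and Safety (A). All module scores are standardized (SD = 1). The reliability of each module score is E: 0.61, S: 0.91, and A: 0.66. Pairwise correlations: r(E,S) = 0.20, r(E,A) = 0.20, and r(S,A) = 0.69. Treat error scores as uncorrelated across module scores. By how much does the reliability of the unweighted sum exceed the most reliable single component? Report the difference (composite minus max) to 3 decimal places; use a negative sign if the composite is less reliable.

-0.068

Var(sum) = 3 + 2.18 = 5.18; true-score variance = 2.18 + 2.18 = 4.36; composite reliability = 0.8417.
Max component reliability = 0.9100.
Difference = 0.8417 − 0.9100 = -0.068.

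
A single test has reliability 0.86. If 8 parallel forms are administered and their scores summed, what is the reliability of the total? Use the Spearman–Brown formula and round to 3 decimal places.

ρ_k = kρ / (1 + (k−1)ρ) = 8·0.86 / (1 + 7·0.86) = 6.880 / 7.020 = 0.980.

0.980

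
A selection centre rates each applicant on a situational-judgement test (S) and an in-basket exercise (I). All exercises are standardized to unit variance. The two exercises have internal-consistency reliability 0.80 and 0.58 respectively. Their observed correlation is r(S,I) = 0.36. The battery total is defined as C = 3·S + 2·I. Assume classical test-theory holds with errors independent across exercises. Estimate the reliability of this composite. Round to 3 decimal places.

Var(C) = 3² + 2² + 2·[6·0.36] = 13 + 4.32 = 17.32.
Under uncorrelated errors the observed covariances equal the true-score covariances, so only the own-variance terms attenuate.
True-score variance = [3²·0.80 + 2²·0.58] + 4.32 = 9.52 + 4.32 = 13.84.
Reliability = 13.84 / 17.32 = 0.799.

0.799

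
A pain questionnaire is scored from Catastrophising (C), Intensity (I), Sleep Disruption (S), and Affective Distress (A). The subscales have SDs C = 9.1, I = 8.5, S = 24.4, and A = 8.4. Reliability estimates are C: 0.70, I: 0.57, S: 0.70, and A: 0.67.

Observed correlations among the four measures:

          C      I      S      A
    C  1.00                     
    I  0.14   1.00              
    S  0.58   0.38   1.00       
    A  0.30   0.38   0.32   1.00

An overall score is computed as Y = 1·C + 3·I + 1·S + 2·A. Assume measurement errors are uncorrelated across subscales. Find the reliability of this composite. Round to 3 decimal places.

0.813

Var(Y) = 9.1² + 3²·8.5² + 24.4² + 2²·8.4² + 2·[3·9.1·8.5·0.14 + 9.1·24.4·0.58 + 2·9.1·8.4·0.30 + 3·8.5·24.4·0.38 + 6·8.5·8.4·0.38 + 2·24.4·8.4·0.32] = 1610.66 + 1475.07 = 3085.73.
Because errors are independent across components, Cov(Tᵢ,Tⱼ) = Cov(Xᵢ,Xⱼ); the off-diagonal part of the true-score variance is the same as above.
True-score variance = [9.1²·0.70 + 3²·8.5²·0.57 + 24.4²·0.70 + 2²·8.4²·0.67] + 1475.07 = 1034.46 + 1475.07 = 2509.54.
Reliability = 2509.54 / 3085.73 = 0.813.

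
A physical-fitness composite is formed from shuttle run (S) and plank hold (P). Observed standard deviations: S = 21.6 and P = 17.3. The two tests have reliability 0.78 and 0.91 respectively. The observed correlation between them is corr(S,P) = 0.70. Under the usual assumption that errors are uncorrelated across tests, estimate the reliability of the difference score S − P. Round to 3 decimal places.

0.466

Var(S−P) = 21.6² + 17.3² − 2·21.6·17.3·0.70 = 765.85 − 523.152 = 242.698.
Because errors are independent across components, Cov(Tᵢ,Tⱼ) = Cov(Xᵢ,Xⱼ); the off-diagonal part of the true-score variance is the same as above.
True-score variance = [21.6²·0.78 + 17.3²·0.91] − 523.152 = 636.271 − 523.152 = 113.119.
Reliability = 113.119 / 242.698 = 0.466.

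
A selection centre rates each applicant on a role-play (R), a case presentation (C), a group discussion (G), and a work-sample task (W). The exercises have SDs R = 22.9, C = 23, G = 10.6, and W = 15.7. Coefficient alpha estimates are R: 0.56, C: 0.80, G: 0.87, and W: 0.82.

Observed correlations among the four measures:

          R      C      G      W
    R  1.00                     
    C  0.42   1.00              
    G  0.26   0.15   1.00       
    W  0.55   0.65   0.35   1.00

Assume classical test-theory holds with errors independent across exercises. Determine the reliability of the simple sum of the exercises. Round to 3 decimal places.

Var(R+C+G+W) = 22.9² + 23² + 10.6² + 15.7² + 2·[22.9·23·0.42 + 22.9·10.6·0.26 + 22.9·15.7·0.55 + 23·10.6·0.15 + 23·15.7·0.65 + 10.6·15.7·0.35] = 1412.26 + 1623.2 = 3035.46.
With uncorrelated errors the cross-covariances are all true-score covariance, so they carry over unchanged; only the diagonal terms shrink to ρᵢσᵢ².
True-score variance = [22.9²·0.56 + 23²·0.80 + 10.6²·0.87 + 15.7²·0.82] + 1623.2 = 1016.74 + 1623.2 = 2639.94.
Reliability = 2639.94 / 3035.46 = 0.870.

0.870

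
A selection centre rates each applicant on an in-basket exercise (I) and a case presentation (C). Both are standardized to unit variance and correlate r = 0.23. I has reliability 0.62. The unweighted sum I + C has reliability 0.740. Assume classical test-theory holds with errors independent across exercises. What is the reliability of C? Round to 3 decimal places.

0.740

Var(I+C) = 2 + 2·0.23 = 2.460.
True-score variance = ρ_I + ρ_C + 2·0.23, so 0.740 = (0.62 + ρ_C + 0.46) / 2.460.
ρ_C = 0.740·2.460 − 0.62 − 0.46 = 0.740.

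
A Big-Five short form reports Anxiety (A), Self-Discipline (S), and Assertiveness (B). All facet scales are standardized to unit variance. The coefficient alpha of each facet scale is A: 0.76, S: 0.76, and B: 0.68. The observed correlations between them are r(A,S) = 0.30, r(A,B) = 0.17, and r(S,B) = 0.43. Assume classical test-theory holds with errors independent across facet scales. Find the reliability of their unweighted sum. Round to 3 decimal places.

0.833

Var(A+S+B) = 3 + 2·[0.30 + 0.17 + 0.43] = 3 + 1.8 = 4.8.
With uncorrelated errors the cross-covariances are all true-score covariance, so they carry over unchanged; only the diagonal terms shrink to ρᵢσᵢ².
True-score variance = [0.76 + 0.76 + 0.68] + 1.8 = 2.2 + 1.8 = 4.
Reliability = 4 / 4.8 = 0.833.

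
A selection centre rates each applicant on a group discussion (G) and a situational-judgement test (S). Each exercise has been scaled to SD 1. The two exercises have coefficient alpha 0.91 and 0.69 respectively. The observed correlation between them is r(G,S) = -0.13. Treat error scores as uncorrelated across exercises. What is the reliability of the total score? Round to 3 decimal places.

Var(G+S) = 2 + 2·[(-0.13)] = 2 − 0.26 = 1.74.
With uncorrelated errors the cross-covariances are all true-score covariance, so they carry over unchanged; only the diagonal terms shrink to ρᵢσᵢ².
True-score variance = [0.91 + 0.69] − 0.26 = 1.6 − 0.26 = 1.34.
Reliability = 1.34 / 1.74 = 0.770.

0.770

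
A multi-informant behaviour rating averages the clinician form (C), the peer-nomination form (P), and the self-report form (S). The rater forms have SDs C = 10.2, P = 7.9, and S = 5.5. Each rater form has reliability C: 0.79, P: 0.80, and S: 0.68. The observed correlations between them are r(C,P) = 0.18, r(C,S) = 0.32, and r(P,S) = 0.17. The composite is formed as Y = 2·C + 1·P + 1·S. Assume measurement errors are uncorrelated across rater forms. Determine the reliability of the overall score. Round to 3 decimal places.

0.832

Var(Y) = 2²·10.2² + 7.9² + 5.5² + 2·[2·10.2·7.9·0.18 + 2·10.2·5.5·0.32 + 7.9·5.5·0.17] = 508.82 + 144.599 = 653.419.
Because errors are independent across components, Cov(Tᵢ,Tⱼ) = Cov(Xᵢ,Xⱼ); the off-diagonal part of the true-score variance is the same as above.
True-score variance = [2²·10.2²·0.79 + 7.9²·0.80 + 5.5²·0.68] + 144.599 = 399.264 + 144.599 = 543.863.
Reliability = 543.863 / 653.419 = 0.832.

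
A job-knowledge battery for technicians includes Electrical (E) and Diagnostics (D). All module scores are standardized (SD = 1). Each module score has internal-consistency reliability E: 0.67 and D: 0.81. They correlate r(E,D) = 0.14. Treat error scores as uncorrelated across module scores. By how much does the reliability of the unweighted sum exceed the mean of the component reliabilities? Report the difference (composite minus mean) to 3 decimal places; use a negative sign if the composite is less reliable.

0.032

Var(sum) = 2 + 0.28 = 2.28; true-score variance = 1.48 + 0.28 = 1.76; composite reliability = 0.7719.
Mean component reliability = 0.7400.
Difference = 0.7719 − 0.7400 = 0.032.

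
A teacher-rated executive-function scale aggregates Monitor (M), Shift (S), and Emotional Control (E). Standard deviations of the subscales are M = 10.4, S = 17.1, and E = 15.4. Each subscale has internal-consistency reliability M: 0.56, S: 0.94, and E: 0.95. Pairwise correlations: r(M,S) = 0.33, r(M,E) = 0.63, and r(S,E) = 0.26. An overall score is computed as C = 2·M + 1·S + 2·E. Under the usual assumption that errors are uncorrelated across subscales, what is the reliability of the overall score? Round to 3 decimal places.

Var(C) = 2²·10.4² + 17.1² + 2²·15.4² + 2·[2·10.4·17.1·0.33 + 4·10.4·15.4·0.63 + 2·17.1·15.4·0.26] = 1673.69 + 1315.83 = 2989.52.
With uncorrelated errors the cross-covariances are all true-score covariance, so they carry over unchanged; only the diagonal terms shrink to ρᵢσᵢ².
True-score variance = [2²·10.4²·0.56 + 17.1²·0.94 + 2²·15.4²·0.95] + 1315.83 = 1418.35 + 1315.83 = 2734.18.
Reliability = 2734.18 / 2989.52 = 0.915.

0.915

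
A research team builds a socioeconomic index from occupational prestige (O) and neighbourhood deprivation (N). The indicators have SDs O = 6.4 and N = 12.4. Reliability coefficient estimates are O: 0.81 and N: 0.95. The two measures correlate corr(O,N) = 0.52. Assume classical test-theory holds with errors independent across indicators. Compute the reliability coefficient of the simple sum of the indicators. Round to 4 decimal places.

0.9442

Var(O+N) = 6.4² + 12.4² + 2·[6.4·12.4·0.52] = 194.72 + 82.5344 = 277.254.
Under uncorrelated errors the observed covariances equal the true-score covariances, so only the own-variance terms attenuate.
True-score variance = [6.4²·0.81 + 12.4²·0.95] + 82.5344 = 179.25 + 82.5344 = 261.784.
Reliability = 261.784 / 277.254 = 0.9442.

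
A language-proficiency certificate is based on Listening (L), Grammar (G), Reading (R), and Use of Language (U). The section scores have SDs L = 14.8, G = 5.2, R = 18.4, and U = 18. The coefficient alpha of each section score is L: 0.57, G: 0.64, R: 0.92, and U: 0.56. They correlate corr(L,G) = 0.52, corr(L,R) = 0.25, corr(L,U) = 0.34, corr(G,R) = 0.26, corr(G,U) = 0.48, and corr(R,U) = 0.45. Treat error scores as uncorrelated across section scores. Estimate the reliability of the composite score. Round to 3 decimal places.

0.843

Var(L+G+R+U) = 14.8² + 5.2² + 18.4² + 18² + 2·[14.8·5.2·0.52 + 14.8·18.4·0.25 + 14.8·18·0.34 + 5.2·18.4·0.26 + 5.2·18·0.48 + 18.4·18·0.45] = 908.64 + 835.04 = 1743.68.
Because errors are independent across components, Cov(Tᵢ,Tⱼ) = Cov(Xᵢ,Xⱼ); the off-diagonal part of the true-score variance is the same as above.
True-score variance = [14.8²·0.57 + 5.2²·0.64 + 18.4²·0.92 + 18²·0.56] + 835.04 = 635.074 + 835.04 = 1470.11.
Reliability = 1470.11 / 1743.68 = 0.843.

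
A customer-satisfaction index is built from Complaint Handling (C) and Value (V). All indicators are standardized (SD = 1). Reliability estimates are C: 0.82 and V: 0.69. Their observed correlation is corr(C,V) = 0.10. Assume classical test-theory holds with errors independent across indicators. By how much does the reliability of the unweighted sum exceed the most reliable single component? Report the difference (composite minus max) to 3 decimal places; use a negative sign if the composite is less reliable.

-0.043

Var(sum) = 2 + 0.2 = 2.2; true-score variance = 1.51 + 0.2 = 1.71; composite reliability = 0.7773.
Max component reliability = 0.8200.
Difference = 0.7773 − 0.8200 = -0.043.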